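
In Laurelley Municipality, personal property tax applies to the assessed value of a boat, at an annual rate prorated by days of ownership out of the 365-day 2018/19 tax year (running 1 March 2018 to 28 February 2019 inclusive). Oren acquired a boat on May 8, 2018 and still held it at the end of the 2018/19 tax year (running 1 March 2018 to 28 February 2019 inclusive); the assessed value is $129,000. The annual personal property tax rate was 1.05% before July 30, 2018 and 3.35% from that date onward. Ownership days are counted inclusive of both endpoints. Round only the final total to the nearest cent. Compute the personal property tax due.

May 8 – July 29, 2018: 83 days at 1.05% → $129,000 × 1.05% × 83/365 = $308.0096
July 30, 2018 – February 28, 2019: 214 days at 3.35% → $129,000 × 3.35% × 214/365 = $2,533.7014
Total = $2,841.7110

$2,841.71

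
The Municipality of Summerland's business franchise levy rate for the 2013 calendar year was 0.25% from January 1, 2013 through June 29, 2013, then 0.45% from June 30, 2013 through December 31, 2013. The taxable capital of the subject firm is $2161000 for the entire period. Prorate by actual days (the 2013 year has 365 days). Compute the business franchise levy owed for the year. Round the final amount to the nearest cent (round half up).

January 1 – June 29, 2013: 180 days at 0.25% → $2161000 × 0.25% × 180/365 = $2664.2466
June 30 – December 31, 2013: 185 days at 0.45% → $2161000 × 0.45% × 185/365 = $4928.8562
Total = $7593.1027

$7593.10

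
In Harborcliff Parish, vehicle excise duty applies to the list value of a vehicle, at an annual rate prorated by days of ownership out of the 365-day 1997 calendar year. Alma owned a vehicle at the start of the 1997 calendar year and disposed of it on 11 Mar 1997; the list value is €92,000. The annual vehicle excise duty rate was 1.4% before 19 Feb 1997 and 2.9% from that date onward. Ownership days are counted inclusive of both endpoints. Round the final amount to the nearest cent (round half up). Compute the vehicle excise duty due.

1 Jan – 18 Feb 1997: 49 days at 1.4% → €92,000 × 1.4% × 49/365 = €172.9096
19 Feb – 11 Mar 1997: 21 days at 2.9% → €92,000 × 2.9% × 21/365 = €153.5014
Total = €326.4110

€326.41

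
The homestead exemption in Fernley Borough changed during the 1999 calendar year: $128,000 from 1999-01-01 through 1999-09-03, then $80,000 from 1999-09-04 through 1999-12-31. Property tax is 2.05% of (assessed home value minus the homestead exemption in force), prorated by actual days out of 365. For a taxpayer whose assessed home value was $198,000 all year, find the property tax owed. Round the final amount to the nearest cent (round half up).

1999-01-01 to 1999-09-03: 246 days, exemption $128,000 → ($198,000 − $128,000) × 2.05% × 246/365 = $967.1507
1999-09-04 to 1999-12-31: 119 days, exemption $80,000 → ($198,000 − $80,000) × 2.05% × 119/365 = $788.6603
Total = $1,755.8110

$1,755.81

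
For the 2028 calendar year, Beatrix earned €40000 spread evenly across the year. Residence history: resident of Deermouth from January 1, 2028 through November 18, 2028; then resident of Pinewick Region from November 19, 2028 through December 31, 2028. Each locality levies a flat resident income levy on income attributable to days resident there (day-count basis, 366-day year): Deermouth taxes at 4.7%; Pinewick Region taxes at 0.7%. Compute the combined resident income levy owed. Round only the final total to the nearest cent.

€1692.02

Deermouth, January 1 – November 18, 2028: 323 days → €40000 × 4.7% × 323/366 = €1659.1257
Pinewick Region, November 19 – December 31, 2028: 43 days → €40000 × 0.7% × 43/366 = €32.8962
Total = €1692.0219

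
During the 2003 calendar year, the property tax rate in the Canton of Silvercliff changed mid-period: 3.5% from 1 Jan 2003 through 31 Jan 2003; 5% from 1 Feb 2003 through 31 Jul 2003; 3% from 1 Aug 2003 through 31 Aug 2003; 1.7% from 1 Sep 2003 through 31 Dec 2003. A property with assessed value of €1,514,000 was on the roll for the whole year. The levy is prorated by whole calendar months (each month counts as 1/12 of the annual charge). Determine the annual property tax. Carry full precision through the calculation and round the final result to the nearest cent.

1 Jan – 31 Jan 2003: 1 month at 3.5% → €1,514,000 × 3.5% × 1/12 = €4,415.8333
1 Feb – 31 Jul 2003: 6 months at 5% → €1,514,000 × 5% × 6/12 = €37,850.0000
1 Aug – 31 Aug 2003: 1 month at 3% → €1,514,000 × 3% × 1/12 = €3,785.0000
1 Sep – 31 Dec 2003: 4 months at 1.7% → €1,514,000 × 1.7% × 4/12 = €8,579.3333
Total = €54,630.1667

€54,630.17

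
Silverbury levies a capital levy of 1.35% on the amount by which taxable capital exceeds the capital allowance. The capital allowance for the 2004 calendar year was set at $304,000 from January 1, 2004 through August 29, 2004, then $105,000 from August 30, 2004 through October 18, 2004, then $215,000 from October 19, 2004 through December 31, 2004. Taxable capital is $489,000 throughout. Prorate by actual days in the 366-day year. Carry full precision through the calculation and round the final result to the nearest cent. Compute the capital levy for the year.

$3,107.43

January 1 – August 29, 2004: 242 days, exemption $304,000 → ($489,000 − $304,000) × 1.35% × 242/366 = $1,651.3525
August 30 – October 18, 2004: 50 days, exemption $105,000 → ($489,000 − $105,000) × 1.35% × 50/366 = $708.1967
October 19 – December 31, 2004: 74 days, exemption $215,000 → ($489,000 − $215,000) × 1.35% × 74/366 = $747.8852
Total = $3,107.4344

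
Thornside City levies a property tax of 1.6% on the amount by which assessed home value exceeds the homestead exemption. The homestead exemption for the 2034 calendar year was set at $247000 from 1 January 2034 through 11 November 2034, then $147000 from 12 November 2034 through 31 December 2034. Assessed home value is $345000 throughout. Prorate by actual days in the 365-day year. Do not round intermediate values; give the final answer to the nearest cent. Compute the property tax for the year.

$1787.18

1 January – 11 November 2034: 315 days, exemption $247000 → ($345000 − $247000) × 1.6% × 315/365 = $1353.2055
12 November – 31 December 2034: 50 days, exemption $147000 → ($345000 − $147000) × 1.6% × 50/365 = $433.9726
Total = $1787.1781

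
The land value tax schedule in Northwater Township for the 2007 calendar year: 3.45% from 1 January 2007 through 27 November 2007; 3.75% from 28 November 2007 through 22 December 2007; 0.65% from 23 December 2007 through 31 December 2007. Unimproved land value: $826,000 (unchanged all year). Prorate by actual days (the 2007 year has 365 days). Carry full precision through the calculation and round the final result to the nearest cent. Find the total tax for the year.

1 January – 27 November 2007: 331 days at 3.45% → $826,000 × 3.45% × 331/365 = $25,842.4849
28 November – 22 December 2007: 25 days at 3.75% → $826,000 × 3.75% × 25/365 = $2,121.5753
23 December – 31 December 2007: 9 days at 0.65% → $826,000 × 0.65% × 9/365 = $132.3863
Total = $28,096.4466

$28,096.45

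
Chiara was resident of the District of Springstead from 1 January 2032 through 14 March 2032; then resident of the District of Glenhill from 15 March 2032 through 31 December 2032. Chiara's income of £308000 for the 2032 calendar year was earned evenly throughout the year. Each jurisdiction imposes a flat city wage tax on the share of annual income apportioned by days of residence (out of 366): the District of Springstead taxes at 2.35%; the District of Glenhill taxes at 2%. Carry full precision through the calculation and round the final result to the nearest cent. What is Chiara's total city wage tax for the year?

£6377.96

The District of Springstead, 1 January – 14 March 2032: 74 days → £308000 × 2.35% × 74/366 = £1463.4208
The District of Glenhill, 15 March – 31 December 2032: 292 days → £308000 × 2% × 292/366 = £4914.5355
Total = £6377.9563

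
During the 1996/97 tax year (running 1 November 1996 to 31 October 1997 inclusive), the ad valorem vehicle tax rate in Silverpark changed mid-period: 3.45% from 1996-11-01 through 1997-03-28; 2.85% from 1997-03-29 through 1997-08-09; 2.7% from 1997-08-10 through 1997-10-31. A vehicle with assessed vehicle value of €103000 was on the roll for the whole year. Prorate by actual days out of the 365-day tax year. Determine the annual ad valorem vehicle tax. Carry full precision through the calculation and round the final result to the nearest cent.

1996-11-01 to 1997-03-28: 148 days at 3.45% → €103000 × 3.45% × 148/365 = €1440.8712
1997-03-29 to 1997-08-09: 134 days at 2.85% → €103000 × 2.85% × 134/365 = €1077.6904
1997-08-10 to 1997-10-31: 83 days at 2.7% → €103000 × 2.7% × 83/365 = €632.3918
Total = €3150.9534

€3150.95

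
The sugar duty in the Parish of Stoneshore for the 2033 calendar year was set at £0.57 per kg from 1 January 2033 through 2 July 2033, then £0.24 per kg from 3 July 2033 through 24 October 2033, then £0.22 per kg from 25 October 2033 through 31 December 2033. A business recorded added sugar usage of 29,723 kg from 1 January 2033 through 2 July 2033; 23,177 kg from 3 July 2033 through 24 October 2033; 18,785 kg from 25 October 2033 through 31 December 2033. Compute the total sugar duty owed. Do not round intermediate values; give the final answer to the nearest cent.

1 January – 2 July 2033: 29,723 kg at £0.57/kg → £16,942.11
3 July – 24 October 2033: 23,177 kg at £0.24/kg → £5,562.48
25 October – 31 December 2033: 18,785 kg at £0.22/kg → £4,132.70

£26,637.29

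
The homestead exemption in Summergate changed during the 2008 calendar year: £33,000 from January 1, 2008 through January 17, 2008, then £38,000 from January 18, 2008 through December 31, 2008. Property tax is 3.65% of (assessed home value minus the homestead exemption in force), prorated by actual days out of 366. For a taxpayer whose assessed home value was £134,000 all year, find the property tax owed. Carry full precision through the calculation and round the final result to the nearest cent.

£3,512.48

January 1 – January 17, 2008: 17 days, exemption £33,000 → (£134,000 − £33,000) × 3.65% × 17/366 = £171.2309
January 18 – December 31, 2008: 349 days, exemption £38,000 → (£134,000 − £38,000) × 3.65% × 349/366 = £3,341.2459
Total = £3,512.4768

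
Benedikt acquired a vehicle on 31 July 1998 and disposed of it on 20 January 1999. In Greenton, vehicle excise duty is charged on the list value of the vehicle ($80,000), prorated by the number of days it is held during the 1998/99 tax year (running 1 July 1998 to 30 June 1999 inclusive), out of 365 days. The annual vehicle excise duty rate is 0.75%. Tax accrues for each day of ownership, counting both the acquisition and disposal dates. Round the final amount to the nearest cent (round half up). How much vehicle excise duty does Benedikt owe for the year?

$286.03

Days held (31 July 1998 – 20 January 1999): 174 out of 365
Tax = $80,000 × 0.75% × 174/365 = $286.0274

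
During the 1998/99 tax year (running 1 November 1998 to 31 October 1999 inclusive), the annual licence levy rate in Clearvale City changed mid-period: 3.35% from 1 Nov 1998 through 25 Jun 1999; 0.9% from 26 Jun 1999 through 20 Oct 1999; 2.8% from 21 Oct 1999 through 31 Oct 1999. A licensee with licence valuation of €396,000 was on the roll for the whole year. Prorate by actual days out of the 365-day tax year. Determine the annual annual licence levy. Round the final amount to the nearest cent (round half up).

1 Nov 1998 – 25 Jun 1999: 237 days at 3.35% → €396,000 × 3.35% × 237/365 = €8,613.8137
26 Jun – 20 Oct 1999: 117 days at 0.9% → €396,000 × 0.9% × 117/365 = €1,142.4329
21 Oct – 31 Oct 1999: 11 days at 2.8% → €396,000 × 2.8% × 11/365 = €334.1589
Total = €10,090.4055

€10,090.41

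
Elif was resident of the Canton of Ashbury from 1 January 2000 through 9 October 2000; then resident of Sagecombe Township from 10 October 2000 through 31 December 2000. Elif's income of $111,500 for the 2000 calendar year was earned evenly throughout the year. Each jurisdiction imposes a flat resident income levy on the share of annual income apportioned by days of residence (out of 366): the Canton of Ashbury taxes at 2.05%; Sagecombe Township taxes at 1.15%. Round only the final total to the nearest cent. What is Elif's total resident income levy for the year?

$2,058.18

The Canton of Ashbury, 1 January – 9 October 2000: 283 days → $111,500 × 2.05% × 283/366 = $1,767.3969
Sagecombe Township, 10 October – 31 December 2000: 83 days → $111,500 × 1.15% × 83/366 = $290.7835
Total = $2,058.1803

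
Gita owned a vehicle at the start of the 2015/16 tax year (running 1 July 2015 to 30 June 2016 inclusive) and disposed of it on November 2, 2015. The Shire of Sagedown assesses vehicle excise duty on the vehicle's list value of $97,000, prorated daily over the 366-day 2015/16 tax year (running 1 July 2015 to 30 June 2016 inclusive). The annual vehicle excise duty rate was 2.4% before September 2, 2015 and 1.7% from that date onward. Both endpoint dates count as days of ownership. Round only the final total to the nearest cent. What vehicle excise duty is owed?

July 1 – September 1, 2015: 63 days at 2.4% → $97,000 × 2.4% × 63/366 = $400.7213
September 2 – November 2, 2015: 62 days at 1.7% → $97,000 × 1.7% × 62/366 = $279.3388
Total = $680.0601

$680.06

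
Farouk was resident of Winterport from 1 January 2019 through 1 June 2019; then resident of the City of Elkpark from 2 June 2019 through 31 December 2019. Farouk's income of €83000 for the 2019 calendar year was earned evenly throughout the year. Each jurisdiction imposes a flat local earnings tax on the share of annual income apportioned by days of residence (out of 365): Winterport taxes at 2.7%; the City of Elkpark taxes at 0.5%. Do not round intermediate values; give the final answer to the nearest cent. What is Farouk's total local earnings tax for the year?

Winterport, 1 January – 1 June 2019: 152 days → €83000 × 2.7% × 152/365 = €933.2384
The City of Elkpark, 2 June – 31 December 2019: 213 days → €83000 × 0.5% × 213/365 = €242.1781
Total = €1175.4164

€1175.42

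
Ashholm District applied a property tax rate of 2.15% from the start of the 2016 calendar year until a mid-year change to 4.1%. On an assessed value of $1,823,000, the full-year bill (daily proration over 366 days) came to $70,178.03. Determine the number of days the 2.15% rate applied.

47 days

Let d = days at the first rate; then 366 − d days at the second rate.
$1,823,000 × [2.15%·d + 4.1%·(366−d)] / 366 = $70,178.03
Solving gives d = 47, so the new rate took effect on February 17, 2016.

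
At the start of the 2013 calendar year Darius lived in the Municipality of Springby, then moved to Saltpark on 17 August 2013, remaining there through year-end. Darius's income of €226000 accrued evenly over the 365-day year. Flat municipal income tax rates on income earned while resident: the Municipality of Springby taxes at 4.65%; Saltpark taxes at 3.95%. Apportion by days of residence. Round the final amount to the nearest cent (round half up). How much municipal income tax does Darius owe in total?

€9915.21

The Municipality of Springby, 1 January – 16 August 2013: 228 days → €226000 × 4.65% × 228/365 = €6564.5260
Saltpark, 17 August – 31 December 2013: 137 days → €226000 × 3.95% × 137/365 = €3350.6822
Total = €9915.2082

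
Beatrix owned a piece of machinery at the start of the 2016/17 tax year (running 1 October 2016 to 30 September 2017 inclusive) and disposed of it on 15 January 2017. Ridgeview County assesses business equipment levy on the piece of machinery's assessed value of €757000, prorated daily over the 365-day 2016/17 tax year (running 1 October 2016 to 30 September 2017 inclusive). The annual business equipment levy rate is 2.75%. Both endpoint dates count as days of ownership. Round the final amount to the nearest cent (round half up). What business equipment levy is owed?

Days held (1 October 2016 – 15 January 2017): 107 out of 365
Tax = €757000 × 2.75% × 107/365 = €6102.6644

€6102.66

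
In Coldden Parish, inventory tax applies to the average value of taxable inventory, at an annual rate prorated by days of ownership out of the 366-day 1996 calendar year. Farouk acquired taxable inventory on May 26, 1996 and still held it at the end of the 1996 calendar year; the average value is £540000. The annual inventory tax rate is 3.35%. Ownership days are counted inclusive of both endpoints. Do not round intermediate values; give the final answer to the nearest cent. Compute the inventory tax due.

£10873.77

Days held (May 26 – December 31, 1996): 220 out of 366
Tax = £540000 × 3.35% × 220/366 = £10873.7705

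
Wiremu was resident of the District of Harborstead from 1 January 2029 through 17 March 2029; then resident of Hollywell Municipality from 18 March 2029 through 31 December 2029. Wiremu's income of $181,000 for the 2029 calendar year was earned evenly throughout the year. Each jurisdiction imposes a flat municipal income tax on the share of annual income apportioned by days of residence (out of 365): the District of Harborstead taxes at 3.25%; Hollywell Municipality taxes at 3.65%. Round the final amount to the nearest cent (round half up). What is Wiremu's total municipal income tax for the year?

The District of Harborstead, 1 January – 17 March 2029: 76 days → $181,000 × 3.25% × 76/365 = $1,224.8493
Hollywell Municipality, 18 March – 31 December 2029: 289 days → $181,000 × 3.65% × 289/365 = $5,230.9000
Total = $6,455.7493

$6,455.75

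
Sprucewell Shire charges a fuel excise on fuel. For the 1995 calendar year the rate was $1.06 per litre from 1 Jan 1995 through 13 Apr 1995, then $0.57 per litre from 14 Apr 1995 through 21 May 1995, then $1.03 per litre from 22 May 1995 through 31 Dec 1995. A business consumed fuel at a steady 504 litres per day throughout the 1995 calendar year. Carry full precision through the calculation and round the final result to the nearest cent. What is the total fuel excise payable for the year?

$182,226.24

1 Jan – 13 Apr 1995: 103 days × 504 litres/day = 51,912 litres at $1.06/litre → $55,026.72
14 Apr – 21 May 1995: 38 days × 504 litres/day = 19,152 litres at $0.57/litre → $10,916.64
22 May – 31 Dec 1995: 224 days × 504 litres/day = 112,896 litres at $1.03/litre → $116,282.88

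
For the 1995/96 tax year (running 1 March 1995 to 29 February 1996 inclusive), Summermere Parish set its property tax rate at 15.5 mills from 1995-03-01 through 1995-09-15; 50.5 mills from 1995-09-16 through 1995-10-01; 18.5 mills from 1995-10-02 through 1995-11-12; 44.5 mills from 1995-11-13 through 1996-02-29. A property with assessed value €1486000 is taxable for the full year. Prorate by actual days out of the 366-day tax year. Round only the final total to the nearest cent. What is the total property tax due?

€38652.24

1995-03-01 to 1995-09-15: 199 days at 15.5 mills → €1486000 × 1.55% × 199/366 = €12523.4071
1995-09-16 to 1995-10-01: 16 days at 50.5 mills → €1486000 × 5.05% × 16/366 = €3280.5683
1995-10-02 to 1995-11-12: 42 days at 18.5 mills → €1486000 × 1.85% × 42/366 = €3154.7049
1995-11-13 to 1996-02-29: 109 days at 44.5 mills → €1486000 × 4.45% × 109/366 = €19693.5601
Total = €38652.2404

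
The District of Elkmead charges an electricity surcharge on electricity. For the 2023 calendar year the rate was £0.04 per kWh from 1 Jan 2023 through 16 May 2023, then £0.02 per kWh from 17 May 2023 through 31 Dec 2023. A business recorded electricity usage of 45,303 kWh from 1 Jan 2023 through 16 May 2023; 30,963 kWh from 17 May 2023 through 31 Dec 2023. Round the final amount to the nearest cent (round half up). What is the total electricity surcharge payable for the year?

1 Jan – 16 May 2023: 45,303 kWh at £0.04/kWh → £1,812.12
17 May – 31 Dec 2023: 30,963 kWh at £0.02/kWh → £619.26

£2,431.38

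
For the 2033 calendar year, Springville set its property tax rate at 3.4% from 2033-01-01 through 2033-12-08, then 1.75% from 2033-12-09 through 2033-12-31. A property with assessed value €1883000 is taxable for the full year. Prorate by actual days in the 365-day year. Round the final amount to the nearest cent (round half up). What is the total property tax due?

2033-01-01 to 2033-12-08: 342 days at 3.4% → €1883000 × 3.4% × 342/365 = €59987.7370
2033-12-09 to 2033-12-31: 23 days at 1.75% → €1883000 × 1.75% × 23/365 = €2076.4589
Total = €62064.1959

€62064.20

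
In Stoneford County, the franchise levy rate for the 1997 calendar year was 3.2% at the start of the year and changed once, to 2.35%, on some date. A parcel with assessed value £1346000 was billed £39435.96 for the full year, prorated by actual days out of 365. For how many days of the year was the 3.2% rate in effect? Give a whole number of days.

249 days

Let d = days at the first rate; then 365 − d days at the second rate.
£1346000 × [3.2%·d + 2.35%·(365−d)] / 365 = £39435.96
Solving gives d = 249, so the new rate took effect on 7 September 1997.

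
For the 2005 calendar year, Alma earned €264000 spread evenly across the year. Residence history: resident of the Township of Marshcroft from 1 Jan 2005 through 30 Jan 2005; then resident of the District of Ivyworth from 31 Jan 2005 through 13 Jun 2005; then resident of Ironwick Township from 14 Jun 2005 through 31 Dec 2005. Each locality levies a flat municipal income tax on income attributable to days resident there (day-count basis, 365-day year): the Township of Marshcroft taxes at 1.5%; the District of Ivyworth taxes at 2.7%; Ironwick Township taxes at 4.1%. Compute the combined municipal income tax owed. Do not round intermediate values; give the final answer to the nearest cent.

The Township of Marshcroft, 1 Jan – 30 Jan 2005: 30 days → €264000 × 1.5% × 30/365 = €325.4795
The District of Ivyworth, 31 Jan – 13 Jun 2005: 134 days → €264000 × 2.7% × 134/365 = €2616.8548
Ironwick Township, 14 Jun – 31 Dec 2005: 201 days → €264000 × 4.1% × 201/365 = €5960.6137
Total = €8902.9479

€8902.95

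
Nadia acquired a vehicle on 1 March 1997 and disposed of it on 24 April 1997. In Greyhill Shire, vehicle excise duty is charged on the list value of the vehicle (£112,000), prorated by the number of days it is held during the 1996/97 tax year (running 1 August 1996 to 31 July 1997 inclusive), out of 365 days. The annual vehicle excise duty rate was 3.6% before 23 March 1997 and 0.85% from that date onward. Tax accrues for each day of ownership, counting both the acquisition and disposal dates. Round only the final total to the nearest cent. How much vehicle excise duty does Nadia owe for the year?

1 March – 22 March 1997: 22 days at 3.6% → £112,000 × 3.6% × 22/365 = £243.0247
23 March – 24 April 1997: 33 days at 0.85% → £112,000 × 0.85% × 33/365 = £86.0712
Total = £329.0959

£329.10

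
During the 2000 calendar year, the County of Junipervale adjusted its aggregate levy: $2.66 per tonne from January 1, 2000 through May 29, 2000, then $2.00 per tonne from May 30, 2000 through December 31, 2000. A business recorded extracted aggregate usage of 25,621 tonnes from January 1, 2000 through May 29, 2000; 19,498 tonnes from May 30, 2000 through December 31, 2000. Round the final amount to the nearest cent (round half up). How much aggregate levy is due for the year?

January 1 – May 29, 2000: 25,621 tonnes at $2.66/tonne → $68,151.86
May 30 – December 31, 2000: 19,498 tonnes at $2.00/tonne → $38,996.00

$107,147.86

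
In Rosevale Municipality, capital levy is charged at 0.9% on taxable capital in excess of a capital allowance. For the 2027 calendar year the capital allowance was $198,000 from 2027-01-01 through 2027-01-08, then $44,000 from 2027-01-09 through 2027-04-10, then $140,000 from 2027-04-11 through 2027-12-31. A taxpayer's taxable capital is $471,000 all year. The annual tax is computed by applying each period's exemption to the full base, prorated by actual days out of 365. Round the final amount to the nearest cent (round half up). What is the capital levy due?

$3,185.33

2027-01-01 to 2027-01-08: 8 days, exemption $198,000 → ($471,000 − $198,000) × 0.9% × 8/365 = $53.8521
2027-01-09 to 2027-04-10: 92 days, exemption $44,000 → ($471,000 − $44,000) × 0.9% × 92/365 = $968.6466
2027-04-11 to 2027-12-31: 265 days, exemption $140,000 → ($471,000 − $140,000) × 0.9% × 265/365 = $2,162.8356
Total = $3,185.3342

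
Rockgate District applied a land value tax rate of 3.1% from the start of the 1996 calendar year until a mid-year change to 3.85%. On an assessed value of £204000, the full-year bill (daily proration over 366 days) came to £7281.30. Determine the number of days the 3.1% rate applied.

137 days

Let d = days at the first rate; then 366 − d days at the second rate.
£204000 × [3.1%·d + 3.85%·(366−d)] / 366 = £7281.30
Solving gives d = 137, so the new rate took effect on 17 May 1996.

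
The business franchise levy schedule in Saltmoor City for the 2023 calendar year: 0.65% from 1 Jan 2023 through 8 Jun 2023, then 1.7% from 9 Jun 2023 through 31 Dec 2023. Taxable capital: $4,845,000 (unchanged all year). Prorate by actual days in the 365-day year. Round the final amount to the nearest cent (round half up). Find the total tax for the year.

$60,204.10

1 Jan – 8 Jun 2023: 159 days at 0.65% → $4,845,000 × 0.65% × 159/365 = $13,718.6507
9 Jun – 31 Dec 2023: 206 days at 1.7% → $4,845,000 × 1.7% × 206/365 = $46,485.4521
Total = $60,204.1027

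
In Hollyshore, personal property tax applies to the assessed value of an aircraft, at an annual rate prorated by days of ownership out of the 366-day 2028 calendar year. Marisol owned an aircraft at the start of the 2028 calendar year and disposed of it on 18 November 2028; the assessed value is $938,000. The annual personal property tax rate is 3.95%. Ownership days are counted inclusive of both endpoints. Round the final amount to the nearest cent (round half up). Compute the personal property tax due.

Days held (1 January – 18 November 2028): 323 out of 366
Tax = $938,000 × 3.95% × 323/366 = $32,698.0137

$32,698.01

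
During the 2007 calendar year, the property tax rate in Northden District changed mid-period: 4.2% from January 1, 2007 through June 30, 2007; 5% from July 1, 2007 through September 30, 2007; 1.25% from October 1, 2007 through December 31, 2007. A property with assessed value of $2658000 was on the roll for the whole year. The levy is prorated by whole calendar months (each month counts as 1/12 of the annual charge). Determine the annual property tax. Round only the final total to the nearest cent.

$97349.25

January 1 – June 30, 2007: 6 months at 4.2% → $2658000 × 4.2% × 6/12 = $55818.0000
July 1 – September 30, 2007: 3 months at 5% → $2658000 × 5% × 3/12 = $33225.0000
October 1 – December 31, 2007: 3 months at 1.25% → $2658000 × 1.25% × 3/12 = $8306.2500
Total = $97349.2500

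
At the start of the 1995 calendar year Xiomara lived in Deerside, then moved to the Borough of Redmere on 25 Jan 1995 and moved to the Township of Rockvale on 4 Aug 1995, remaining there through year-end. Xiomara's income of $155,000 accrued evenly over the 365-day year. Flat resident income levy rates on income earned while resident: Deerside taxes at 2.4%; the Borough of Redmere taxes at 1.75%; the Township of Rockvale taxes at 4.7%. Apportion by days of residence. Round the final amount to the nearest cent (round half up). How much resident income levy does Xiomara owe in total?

$4,657.86

Deerside, 1 Jan – 24 Jan 1995: 24 days → $155,000 × 2.4% × 24/365 = $244.6027
The Borough of Redmere, 25 Jan – 3 Aug 1995: 191 days → $155,000 × 1.75% × 191/365 = $1,419.4178
The Township of Rockvale, 4 Aug – 31 Dec 1995: 150 days → $155,000 × 4.7% × 150/365 = $2,993.8356
Total = $4,657.8562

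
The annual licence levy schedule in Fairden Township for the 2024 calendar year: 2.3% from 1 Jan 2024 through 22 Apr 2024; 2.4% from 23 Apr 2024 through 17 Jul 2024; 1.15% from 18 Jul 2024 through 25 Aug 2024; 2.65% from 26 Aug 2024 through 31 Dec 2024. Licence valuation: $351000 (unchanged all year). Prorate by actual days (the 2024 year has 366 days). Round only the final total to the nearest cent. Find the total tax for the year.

1 Jan – 22 Apr 2024: 113 days at 2.3% → $351000 × 2.3% × 113/366 = $2492.4836
23 Apr – 17 Jul 2024: 86 days at 2.4% → $351000 × 2.4% × 86/366 = $1979.4098
18 Jul – 25 Aug 2024: 39 days at 1.15% → $351000 × 1.15% × 39/366 = $430.1189
26 Aug – 31 Dec 2024: 128 days at 2.65% → $351000 × 2.65% × 128/366 = $3252.9836
Total = $8154.9959

$8155.00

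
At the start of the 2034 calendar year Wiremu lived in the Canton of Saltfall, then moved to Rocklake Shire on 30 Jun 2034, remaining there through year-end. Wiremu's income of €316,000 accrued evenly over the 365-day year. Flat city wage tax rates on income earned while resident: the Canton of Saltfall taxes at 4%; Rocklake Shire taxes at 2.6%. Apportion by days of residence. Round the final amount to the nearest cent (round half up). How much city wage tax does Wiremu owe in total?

€10,397.70

The Canton of Saltfall, 1 Jan – 29 Jun 2034: 180 days → €316,000 × 4% × 180/365 = €6,233.4247
Rocklake Shire, 30 Jun – 31 Dec 2034: 185 days → €316,000 × 2.6% × 185/365 = €4,164.2740
Total = €10,397.6986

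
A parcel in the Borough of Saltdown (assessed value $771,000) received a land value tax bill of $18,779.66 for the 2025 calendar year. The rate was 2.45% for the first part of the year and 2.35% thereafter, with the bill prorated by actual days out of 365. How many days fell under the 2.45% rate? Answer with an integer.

313 days

Let d = days at the first rate; then 365 − d days at the second rate.
$771,000 × [2.45%·d + 2.35%·(365−d)] / 365 = $18,779.66
Solving gives d = 313, so the new rate took effect on November 10, 2025.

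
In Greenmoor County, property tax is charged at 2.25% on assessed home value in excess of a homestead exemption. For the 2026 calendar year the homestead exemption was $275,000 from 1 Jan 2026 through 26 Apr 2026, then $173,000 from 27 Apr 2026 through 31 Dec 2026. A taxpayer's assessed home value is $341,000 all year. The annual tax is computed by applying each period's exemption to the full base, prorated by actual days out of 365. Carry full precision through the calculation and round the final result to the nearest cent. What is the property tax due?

$3,050.63

1 Jan – 26 Apr 2026: 116 days, exemption $275,000 → ($341,000 − $275,000) × 2.25% × 116/365 = $471.9452
27 Apr – 31 Dec 2026: 249 days, exemption $173,000 → ($341,000 − $173,000) × 2.25% × 249/365 = $2,578.6849
Total = $3,050.6301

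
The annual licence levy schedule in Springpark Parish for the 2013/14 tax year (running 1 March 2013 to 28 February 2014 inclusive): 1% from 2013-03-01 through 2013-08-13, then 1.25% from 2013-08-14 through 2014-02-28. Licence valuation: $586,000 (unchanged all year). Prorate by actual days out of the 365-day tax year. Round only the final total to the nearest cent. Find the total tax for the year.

$6,658.73

2013-03-01 to 2013-08-13: 166 days at 1% → $586,000 × 1% × 166/365 = $2,665.0959
2013-08-14 to 2014-02-28: 199 days at 1.25% → $586,000 × 1.25% × 199/365 = $3,993.6301
Total = $6,658.7260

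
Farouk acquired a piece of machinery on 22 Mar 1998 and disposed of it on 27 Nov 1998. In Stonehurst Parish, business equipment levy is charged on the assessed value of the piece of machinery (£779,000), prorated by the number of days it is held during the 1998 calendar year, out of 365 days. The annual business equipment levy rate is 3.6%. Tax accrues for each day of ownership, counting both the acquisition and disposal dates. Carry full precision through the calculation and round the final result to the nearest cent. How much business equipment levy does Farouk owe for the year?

Days held (22 Mar – 27 Nov 1998): 251 out of 365
Tax = £779,000 × 3.6% × 251/365 = £19,285.0521

£19,285.05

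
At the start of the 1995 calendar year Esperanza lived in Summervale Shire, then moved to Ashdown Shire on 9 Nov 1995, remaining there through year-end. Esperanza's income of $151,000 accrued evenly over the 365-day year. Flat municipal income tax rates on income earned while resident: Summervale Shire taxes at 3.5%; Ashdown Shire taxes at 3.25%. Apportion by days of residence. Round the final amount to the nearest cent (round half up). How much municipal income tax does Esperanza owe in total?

$5,230.18

Summervale Shire, 1 Jan – 8 Nov 1995: 312 days → $151,000 × 3.5% × 312/365 = $4,517.5890
Ashdown Shire, 9 Nov – 31 Dec 1995: 53 days → $151,000 × 3.25% × 53/365 = $712.5959
Total = $5,230.1849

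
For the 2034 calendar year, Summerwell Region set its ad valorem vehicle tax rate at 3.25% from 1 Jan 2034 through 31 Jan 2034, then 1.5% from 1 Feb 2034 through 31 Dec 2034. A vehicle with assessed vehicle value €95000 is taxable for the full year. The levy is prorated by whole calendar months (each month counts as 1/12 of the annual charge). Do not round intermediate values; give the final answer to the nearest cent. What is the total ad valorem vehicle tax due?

€1563.54

1 Jan – 31 Jan 2034: 1 month at 3.25% → €95000 × 3.25% × 1/12 = €257.2917
1 Feb – 31 Dec 2034: 11 months at 1.5% → €95000 × 1.5% × 11/12 = €1306.2500
Total = €1563.5417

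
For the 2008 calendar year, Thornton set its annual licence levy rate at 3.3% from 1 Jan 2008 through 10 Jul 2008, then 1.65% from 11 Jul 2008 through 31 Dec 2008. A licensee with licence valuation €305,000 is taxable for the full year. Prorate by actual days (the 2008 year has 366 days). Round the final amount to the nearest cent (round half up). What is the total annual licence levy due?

1 Jan – 10 Jul 2008: 192 days at 3.3% → €305,000 × 3.3% × 192/366 = €5,280.0000
11 Jul – 31 Dec 2008: 174 days at 1.65% → €305,000 × 1.65% × 174/366 = €2,392.5000
Total = €7,672.5000

€7,672.50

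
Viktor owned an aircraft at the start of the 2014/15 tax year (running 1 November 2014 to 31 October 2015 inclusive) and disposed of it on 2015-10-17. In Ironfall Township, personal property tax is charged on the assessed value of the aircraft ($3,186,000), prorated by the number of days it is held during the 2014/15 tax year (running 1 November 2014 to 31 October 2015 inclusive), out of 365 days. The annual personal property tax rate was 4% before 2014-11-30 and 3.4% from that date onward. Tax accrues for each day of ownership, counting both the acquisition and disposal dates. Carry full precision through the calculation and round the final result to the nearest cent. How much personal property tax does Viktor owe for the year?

$105,687.91

2014-11-01 to 2014-11-29: 29 days at 4% → $3,186,000 × 4% × 29/365 = $10,125.3699
2014-11-30 to 2015-10-17: 322 days at 3.4% → $3,186,000 × 3.4% × 322/365 = $95,562.5425
Total = $105,687.9123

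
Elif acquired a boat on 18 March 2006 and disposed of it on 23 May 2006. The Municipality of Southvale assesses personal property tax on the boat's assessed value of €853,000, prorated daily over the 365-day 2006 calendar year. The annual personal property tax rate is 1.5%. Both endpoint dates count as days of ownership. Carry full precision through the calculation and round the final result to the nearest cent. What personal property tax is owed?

Days held (18 March – 23 May 2006): 67 out of 365
Tax = €853,000 × 1.5% × 67/365 = €2,348.6712

€2,348.67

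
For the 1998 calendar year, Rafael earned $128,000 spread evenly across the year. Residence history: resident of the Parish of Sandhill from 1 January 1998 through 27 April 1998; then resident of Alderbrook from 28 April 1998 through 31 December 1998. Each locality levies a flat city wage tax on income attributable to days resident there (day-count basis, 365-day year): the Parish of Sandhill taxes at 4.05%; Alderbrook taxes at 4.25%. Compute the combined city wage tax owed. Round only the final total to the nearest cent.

$5,357.94

The Parish of Sandhill, 1 January – 27 April 1998: 117 days → $128,000 × 4.05% × 117/365 = $1,661.7205
Alderbrook, 28 April – 31 December 1998: 248 days → $128,000 × 4.25% × 248/365 = $3,696.2192
Total = $5,357.9397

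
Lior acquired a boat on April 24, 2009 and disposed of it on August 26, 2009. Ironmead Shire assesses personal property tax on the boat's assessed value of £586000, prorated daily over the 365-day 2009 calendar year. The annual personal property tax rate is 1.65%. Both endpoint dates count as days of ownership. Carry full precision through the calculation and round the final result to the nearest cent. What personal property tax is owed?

Days held (April 24 – August 26, 2009): 125 out of 365
Tax = £586000 × 1.65% × 125/365 = £3311.3014

£3311.30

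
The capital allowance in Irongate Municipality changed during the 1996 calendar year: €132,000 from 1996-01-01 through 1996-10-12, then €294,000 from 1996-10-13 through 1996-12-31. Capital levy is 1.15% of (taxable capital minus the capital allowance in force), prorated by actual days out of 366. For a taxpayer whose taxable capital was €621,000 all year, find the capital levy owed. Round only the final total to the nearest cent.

1996-01-01 to 1996-10-12: 286 days, exemption €132,000 → (€621,000 − €132,000) × 1.15% × 286/366 = €4,394.3197
1996-10-13 to 1996-12-31: 80 days, exemption €294,000 → (€621,000 − €294,000) × 1.15% × 80/366 = €821.9672
Total = €5,216.2869

€5,216.29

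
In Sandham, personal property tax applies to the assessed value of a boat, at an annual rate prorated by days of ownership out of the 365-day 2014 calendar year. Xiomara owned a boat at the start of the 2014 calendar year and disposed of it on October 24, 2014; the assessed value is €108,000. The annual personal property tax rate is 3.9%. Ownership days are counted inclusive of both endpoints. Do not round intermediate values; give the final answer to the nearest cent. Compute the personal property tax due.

€3,427.30

Days held (January 1 – October 24, 2014): 297 out of 365
Tax = €108,000 × 3.9% × 297/365 = €3,427.2986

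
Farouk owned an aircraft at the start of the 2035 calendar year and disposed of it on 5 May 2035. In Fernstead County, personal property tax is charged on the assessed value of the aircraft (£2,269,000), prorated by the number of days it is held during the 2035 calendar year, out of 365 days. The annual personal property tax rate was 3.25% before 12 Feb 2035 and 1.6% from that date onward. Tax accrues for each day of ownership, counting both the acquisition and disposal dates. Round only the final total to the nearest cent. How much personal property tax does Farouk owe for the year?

£16,740.87

1 Jan – 11 Feb 2035: 42 days at 3.25% → £2,269,000 × 3.25% × 42/365 = £8,485.4384
12 Feb – 5 May 2035: 83 days at 1.6% → £2,269,000 × 1.6% × 83/365 = £8,255.4301
Total = £16,740.8685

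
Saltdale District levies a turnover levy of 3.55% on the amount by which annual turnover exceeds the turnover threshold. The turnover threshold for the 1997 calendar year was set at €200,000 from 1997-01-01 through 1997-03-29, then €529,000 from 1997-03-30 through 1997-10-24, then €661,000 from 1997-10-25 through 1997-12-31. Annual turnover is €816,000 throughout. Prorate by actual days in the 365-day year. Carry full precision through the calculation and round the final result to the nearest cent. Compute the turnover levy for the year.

1997-01-01 to 1997-03-29: 88 days, exemption €200,000 → (€816,000 − €200,000) × 3.55% × 88/365 = €5,272.2849
1997-03-30 to 1997-10-24: 209 days, exemption €529,000 → (€816,000 − €529,000) × 3.55% × 209/365 = €5,833.9630
1997-10-25 to 1997-12-31: 68 days, exemption €661,000 → (€816,000 − €661,000) × 3.55% × 68/365 = €1,025.1233
Total = €12,131.3712

€12,131.37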